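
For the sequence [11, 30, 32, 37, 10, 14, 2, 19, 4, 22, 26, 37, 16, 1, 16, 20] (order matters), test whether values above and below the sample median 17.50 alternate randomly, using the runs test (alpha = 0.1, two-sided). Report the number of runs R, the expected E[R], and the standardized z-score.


Step 1: Compute median = 17.50; label A = above, B = below.
Labels in order: BAAABBBABAAABBBA  (n_A = 8, n_B = 8)
Step 2: Count runs R = 8.
Step 3: Under H0 (random ordering), E[R] = 2*n_A*n_B/(n_A+n_B) + 1 = 2*8*8/16 + 1 = 9.0000.
        Var[R] = 2*n_A*n_B*(2*n_A*n_B - n_A - n_B) / ((n_A+n_B)^2 * (n_A+n_B-1)) = 14336/3840 = 3.7333.
        SD[R] = 1.9322.
Step 4: Continuity-corrected z = (R + 0.5 - E[R]) / SD[R] = (8 + 0.5 - 9.0000) / 1.9322 = -0.2588.
Step 5: Two-sided p-value via normal approximation = 2*(1 - Phi(|z|)) = 0.795809.
Step 6: alpha = 0.1. fail to reject H0.

R = 8, z = -0.2588, p = 0.795809, fail to reject H0.


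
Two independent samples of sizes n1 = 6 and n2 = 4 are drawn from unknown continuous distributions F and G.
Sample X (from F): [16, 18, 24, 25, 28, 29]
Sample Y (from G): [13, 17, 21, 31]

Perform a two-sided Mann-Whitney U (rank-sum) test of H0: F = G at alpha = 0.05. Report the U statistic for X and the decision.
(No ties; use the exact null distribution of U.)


Step 1: Combine and sort all 10 observations; assign midranks.
sorted (value, group): (13,Y), (16,X), (17,Y), (18,X), (21,Y), (24,X), (25,X), (28,X), (29,X), (31,Y)
ranks: 13->1, 16->2, 17->3, 18->4, 21->5, 24->6, 25->7, 28->8, 29->9, 31->10
Step 2: Rank sum for X: R1 = 2 + 4 + 6 + 7 + 8 + 9 = 36.
Step 3: U_X = R1 - n1(n1+1)/2 = 36 - 6*7/2 = 36 - 21 = 15.
       U_Y = n1*n2 - U_X = 24 - 15 = 9.
Step 4: No ties, so the exact null distribution of U (based on enumerating the C(10,6) = 210 equally likely rank assignments) gives the two-sided p-value.
Step 5: p-value = 0.609524; compare to alpha = 0.05. fail to reject H0.

U_X = 15, p = 0.609524, fail to reject H0 at alpha = 0.05.


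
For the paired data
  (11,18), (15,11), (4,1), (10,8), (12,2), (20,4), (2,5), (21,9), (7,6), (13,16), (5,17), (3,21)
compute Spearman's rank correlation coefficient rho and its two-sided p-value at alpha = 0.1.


Step 1: Rank x and y separately (midranks; no ties here).
rank(x): 11->7, 15->10, 4->3, 10->6, 12->8, 20->11, 2->1, 21->12, 7->5, 13->9, 5->4, 3->2
rank(y): 18->11, 11->8, 1->1, 8->6, 2->2, 4->3, 5->4, 9->7, 6->5, 16->9, 17->10, 21->12
Step 2: d_i = R_x(i) - R_y(i); compute d_i^2.
  (7-11)^2=16, (10-8)^2=4, (3-1)^2=4, (6-6)^2=0, (8-2)^2=36, (11-3)^2=64, (1-4)^2=9, (12-7)^2=25, (5-5)^2=0, (9-9)^2=0, (4-10)^2=36, (2-12)^2=100
sum(d^2) = 294.
Step 3: rho = 1 - 6*294 / (12*(12^2 - 1)) = 1 - 1764/1716 = -0.027972.
Step 4: Under H0, t = rho * sqrt((n-2)/(1-rho^2)) = -0.0885 ~ t(10).
Step 5: Two-sided p-value from the t-distribution with 10 df = 0.931234.
Step 6: alpha = 0.1. fail to reject H0.

rho = -0.0280, p = 0.931234, fail to reject H0 at alpha = 0.1.


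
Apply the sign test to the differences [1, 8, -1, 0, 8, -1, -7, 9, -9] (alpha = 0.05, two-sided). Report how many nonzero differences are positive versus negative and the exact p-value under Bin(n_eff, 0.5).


Step 1: Discard zero differences. Original n = 9; n_eff = number of nonzero differences = 8.
Nonzero differences (with sign): +1, +8, -1, +8, -1, -7, +9, -9
Step 2: Count signs: positive = 4, negative = 4.
Step 3: Under H0: P(positive) = 0.5, so the number of positives S ~ Bin(8, 0.5).
Step 4: Two-sided exact p-value = sum of Bin(8,0.5) probabilities at or below the observed probability = 1.000000.
Step 5: alpha = 0.05. fail to reject H0.

n_eff = 8, pos = 4, neg = 4, p = 1.000000, fail to reject H0.


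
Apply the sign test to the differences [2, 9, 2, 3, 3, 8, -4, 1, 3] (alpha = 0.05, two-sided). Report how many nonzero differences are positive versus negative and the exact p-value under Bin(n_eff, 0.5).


Step 1: Discard zero differences. Original n = 9; n_eff = number of nonzero differences = 9.
Nonzero differences (with sign): +2, +9, +2, +3, +3, +8, -4, +1, +3
Step 2: Count signs: positive = 8, negative = 1.
Step 3: Under H0: P(positive) = 0.5, so the number of positives S ~ Bin(9, 0.5).
Step 4: Two-sided exact p-value = sum of Bin(9,0.5) probabilities at or below the observed probability = 0.039062.
Step 5: alpha = 0.05. reject H0.

n_eff = 9, pos = 8, neg = 1, p = 0.039062, reject H0.


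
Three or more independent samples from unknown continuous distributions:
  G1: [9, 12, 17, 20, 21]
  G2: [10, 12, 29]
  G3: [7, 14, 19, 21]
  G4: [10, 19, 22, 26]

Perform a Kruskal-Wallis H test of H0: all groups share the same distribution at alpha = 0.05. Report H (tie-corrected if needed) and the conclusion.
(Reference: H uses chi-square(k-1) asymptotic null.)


Step 1: Combine all N = 16 observations and assign midranks.
sorted (value, group, rank): (7,G3,1), (9,G1,2), (10,G2,3.5), (10,G4,3.5), (12,G1,5.5), (12,G2,5.5), (14,G3,7), (17,G1,8), (19,G3,9.5), (19,G4,9.5), (20,G1,11), (21,G1,12.5), (21,G3,12.5), (22,G4,14), (26,G4,15), (29,G2,16)
Step 2: Sum ranks within each group.
R_1 = 39 (n_1 = 5)
R_2 = 25 (n_2 = 3)
R_3 = 30 (n_3 = 4)
R_4 = 42 (n_4 = 4)
Step 3: H = 12/(N(N+1)) * sum(R_i^2/n_i) - 3(N+1)
     = 12/(16*17) * (39^2/5 + 25^2/3 + 30^2/4 + 42^2/4) - 3*17
     = 0.044118 * 1178.53 - 51
     = 0.994118.
Step 4: Ties present; correction factor C = 1 - 24/(16^3 - 16) = 0.994118. Corrected H = 0.994118 / 0.994118 = 1.000000.
Step 5: Under H0, H ~ chi^2(3); p-value = 0.801252.
Step 6: alpha = 0.05. fail to reject H0.

H = 1.0000, df = 3, p = 0.801252, fail to reject H0.


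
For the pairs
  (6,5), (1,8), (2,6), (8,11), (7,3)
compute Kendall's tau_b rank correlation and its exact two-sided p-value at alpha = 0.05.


Step 1: Enumerate the 10 unordered pairs (i,j) with i<j and classify each by sign(x_j-x_i) * sign(y_j-y_i).
  (1,2):dx=-5,dy=+3->D; (1,3):dx=-4,dy=+1->D; (1,4):dx=+2,dy=+6->C; (1,5):dx=+1,dy=-2->D
  (2,3):dx=+1,dy=-2->D; (2,4):dx=+7,dy=+3->C; (2,5):dx=+6,dy=-5->D; (3,4):dx=+6,dy=+5->C
  (3,5):dx=+5,dy=-3->D; (4,5):dx=-1,dy=-8->C
Step 2: C = 4, D = 6, total pairs = 10.
Step 3: tau = (C - D)/(n(n-1)/2) = (4 - 6)/10 = -0.200000.
Step 4: Exact two-sided p-value (enumerate n! = 120 permutations of y under H0): p = 0.816667.
Step 5: alpha = 0.05. fail to reject H0.

tau_b = -0.2000 (C=4, D=6), p = 0.816667, fail to reject H0.


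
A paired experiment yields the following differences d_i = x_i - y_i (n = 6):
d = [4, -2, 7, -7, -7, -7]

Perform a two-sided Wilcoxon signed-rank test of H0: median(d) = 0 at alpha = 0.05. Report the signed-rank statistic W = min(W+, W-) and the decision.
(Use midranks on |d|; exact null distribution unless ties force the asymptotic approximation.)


Step 1: Drop any zero differences (none here) and take |d_i|.
|d| = [4, 2, 7, 7, 7, 7]
Step 2: Midrank |d_i| (ties get averaged ranks).
ranks: |4|->2, |2|->1, |7|->4.5, |7|->4.5, |7|->4.5, |7|->4.5
Step 3: Attach original signs; sum ranks with positive sign and with negative sign.
W+ = 2 + 4.5 = 6.5
W- = 1 + 4.5 + 4.5 + 4.5 = 14.5
(Check: W+ + W- = 21 should equal n(n+1)/2 = 21.)
Step 4: Test statistic W = min(W+, W-) = 6.5.
Step 5: Ties in |d|, so use the tie-corrected normal approximation.
        E[W] = n(n+1)/4 = 6*7/4 = 10.5.
        Tie groups: |d|=7 (t=4); sum(t^3 - t) = 60.
        Var[W] = n(n+1)(2n+1)/24 - sum(t^3-t)/48 = 546/24 - 60/48 = 21.5.
        z = (W - E[W]) / sqrt(Var[W]) = (6.5 - 10.5) / 4.6368 = -0.8627.
        Two-sided p = 2*Phi(z) = 0.388323.
Step 6: alpha = 0.05. fail to reject H0.

W+ = 6.5, W- = 14.5, W = min = 6.5, p = 0.388323, fail to reject H0.


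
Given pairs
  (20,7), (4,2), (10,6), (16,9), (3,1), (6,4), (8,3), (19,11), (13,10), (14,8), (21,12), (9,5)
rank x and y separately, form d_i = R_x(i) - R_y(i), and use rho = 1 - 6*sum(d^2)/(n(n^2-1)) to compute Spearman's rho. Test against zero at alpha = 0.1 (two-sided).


Step 1: Rank x and y separately (midranks; no ties here).
rank(x): 20->11, 4->2, 10->6, 16->9, 3->1, 6->3, 8->4, 19->10, 13->7, 14->8, 21->12, 9->5
rank(y): 7->7, 2->2, 6->6, 9->9, 1->1, 4->4, 3->3, 11->11, 10->10, 8->8, 12->12, 5->5
Step 2: d_i = R_x(i) - R_y(i); compute d_i^2.
  (11-7)^2=16, (2-2)^2=0, (6-6)^2=0, (9-9)^2=0, (1-1)^2=0, (3-4)^2=1, (4-3)^2=1, (10-11)^2=1, (7-10)^2=9, (8-8)^2=0, (12-12)^2=0, (5-5)^2=0
sum(d^2) = 28.
Step 3: rho = 1 - 6*28 / (12*(12^2 - 1)) = 1 - 168/1716 = 0.902098.
Step 4: Under H0, t = rho * sqrt((n-2)/(1-rho^2)) = 6.6106 ~ t(10).
Step 5: Two-sided p-value from the t-distribution with 10 df = 0.000060.
Step 6: alpha = 0.1. reject H0.

rho = 0.9021, p = 0.000060, reject H0 at alpha = 0.1.


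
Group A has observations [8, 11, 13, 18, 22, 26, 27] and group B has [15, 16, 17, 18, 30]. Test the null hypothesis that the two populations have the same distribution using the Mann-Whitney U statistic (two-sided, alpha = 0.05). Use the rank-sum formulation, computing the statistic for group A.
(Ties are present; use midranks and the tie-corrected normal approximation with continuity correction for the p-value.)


Step 1: Combine and sort all 12 observations; assign midranks.
sorted (value, group): (8,X), (11,X), (13,X), (15,Y), (16,Y), (17,Y), (18,X), (18,Y), (22,X), (26,X), (27,X), (30,Y)
ranks: 8->1, 11->2, 13->3, 15->4, 16->5, 17->6, 18->7.5, 18->7.5, 22->9, 26->10, 27->11, 30->12
Step 2: Rank sum for X: R1 = 1 + 2 + 3 + 7.5 + 9 + 10 + 11 = 43.5.
Step 3: U_X = R1 - n1(n1+1)/2 = 43.5 - 7*8/2 = 43.5 - 28 = 15.5.
       U_Y = n1*n2 - U_X = 35 - 15.5 = 19.5.
Step 4: Ties are present, so use the tie-corrected normal approximation (with continuity correction) for the p-value.
Step 5: p-value = 0.807210; compare to alpha = 0.05. fail to reject H0.

U_X = 15.5, p = 0.807210, fail to reject H0 at alpha = 0.05.


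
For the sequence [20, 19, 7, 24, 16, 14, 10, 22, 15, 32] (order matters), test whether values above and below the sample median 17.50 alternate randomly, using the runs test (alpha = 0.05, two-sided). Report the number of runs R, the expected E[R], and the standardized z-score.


Step 1: Compute median = 17.50; label A = above, B = below.
Labels in order: AABABBBABA  (n_A = 5, n_B = 5)
Step 2: Count runs R = 7.
Step 3: Under H0 (random ordering), E[R] = 2*n_A*n_B/(n_A+n_B) + 1 = 2*5*5/10 + 1 = 6.0000.
        Var[R] = 2*n_A*n_B*(2*n_A*n_B - n_A - n_B) / ((n_A+n_B)^2 * (n_A+n_B-1)) = 2000/900 = 2.2222.
        SD[R] = 1.4907.
Step 4: Continuity-corrected z = (R - 0.5 - E[R]) / SD[R] = (7 - 0.5 - 6.0000) / 1.4907 = 0.3354.
Step 5: Two-sided p-value via normal approximation = 2*(1 - Phi(|z|)) = 0.737316.
Step 6: alpha = 0.05. fail to reject H0.

R = 7, z = 0.3354, p = 0.737316, fail to reject H0.


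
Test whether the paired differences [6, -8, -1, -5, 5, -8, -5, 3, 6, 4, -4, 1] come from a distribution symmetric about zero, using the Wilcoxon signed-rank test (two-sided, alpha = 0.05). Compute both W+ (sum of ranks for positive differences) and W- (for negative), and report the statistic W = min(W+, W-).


Step 1: Drop any zero differences (none here) and take |d_i|.
|d| = [6, 8, 1, 5, 5, 8, 5, 3, 6, 4, 4, 1]
Step 2: Midrank |d_i| (ties get averaged ranks).
ranks: |6|->9.5, |8|->11.5, |1|->1.5, |5|->7, |5|->7, |8|->11.5, |5|->7, |3|->3, |6|->9.5, |4|->4.5, |4|->4.5, |1|->1.5
Step 3: Attach original signs; sum ranks with positive sign and with negative sign.
W+ = 9.5 + 7 + 3 + 9.5 + 4.5 + 1.5 = 35
W- = 11.5 + 1.5 + 7 + 11.5 + 7 + 4.5 = 43
(Check: W+ + W- = 78 should equal n(n+1)/2 = 78.)
Step 4: Test statistic W = min(W+, W-) = 35.
Step 5: Ties in |d|, so use the tie-corrected normal approximation.
        E[W] = n(n+1)/4 = 12*13/4 = 39.
        Tie groups: |d|=1 (t=2), |d|=4 (t=2), |d|=5 (t=3), |d|=6 (t=2), |d|=8 (t=2); sum(t^3 - t) = 48.
        Var[W] = n(n+1)(2n+1)/24 - sum(t^3-t)/48 = 3900/24 - 48/48 = 161.5.
        z = (W - E[W]) / sqrt(Var[W]) = (35 - 39) / 12.7083 = -0.3148.
        Two-sided p = 2*Phi(z) = 0.752947.
Step 6: alpha = 0.05. fail to reject H0.

W+ = 35, W- = 43, W = min = 35, p = 0.752947, fail to reject H0.


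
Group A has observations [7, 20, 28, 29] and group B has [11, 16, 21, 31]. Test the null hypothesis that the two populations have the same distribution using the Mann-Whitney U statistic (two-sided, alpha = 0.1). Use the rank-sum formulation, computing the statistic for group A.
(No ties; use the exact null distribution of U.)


Step 1: Combine and sort all 8 observations; assign midranks.
sorted (value, group): (7,X), (11,Y), (16,Y), (20,X), (21,Y), (28,X), (29,X), (31,Y)
ranks: 7->1, 11->2, 16->3, 20->4, 21->5, 28->6, 29->7, 31->8
Step 2: Rank sum for X: R1 = 1 + 4 + 6 + 7 = 18.
Step 3: U_X = R1 - n1(n1+1)/2 = 18 - 4*5/2 = 18 - 10 = 8.
       U_Y = n1*n2 - U_X = 16 - 8 = 8.
Step 4: No ties, so the exact null distribution of U (based on enumerating the C(8,4) = 70 equally likely rank assignments) gives the two-sided p-value.
Step 5: p-value = 1.000000; compare to alpha = 0.1. fail to reject H0.

U_X = 8, p = 1.000000, fail to reject H0 at alpha = 0.1.


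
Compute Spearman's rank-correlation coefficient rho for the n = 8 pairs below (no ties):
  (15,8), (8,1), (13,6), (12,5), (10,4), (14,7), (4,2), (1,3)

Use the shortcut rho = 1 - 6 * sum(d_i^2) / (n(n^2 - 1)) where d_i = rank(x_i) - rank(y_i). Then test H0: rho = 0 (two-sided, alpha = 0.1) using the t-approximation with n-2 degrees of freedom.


Step 1: Rank x and y separately (midranks; no ties here).
rank(x): 15->8, 8->3, 13->6, 12->5, 10->4, 14->7, 4->2, 1->1
rank(y): 8->8, 1->1, 6->6, 5->5, 4->4, 7->7, 2->2, 3->3
Step 2: d_i = R_x(i) - R_y(i); compute d_i^2.
  (8-8)^2=0, (3-1)^2=4, (6-6)^2=0, (5-5)^2=0, (4-4)^2=0, (7-7)^2=0, (2-2)^2=0, (1-3)^2=4
sum(d^2) = 8.
Step 3: rho = 1 - 6*8 / (8*(8^2 - 1)) = 1 - 48/504 = 0.904762.
Step 4: Under H0, t = rho * sqrt((n-2)/(1-rho^2)) = 5.2034 ~ t(6).
Step 5: Two-sided p-value from the t-distribution with 6 df = 0.002008.
Step 6: alpha = 0.1. reject H0.

rho = 0.9048, p = 0.002008, reject H0 at alpha = 0.1.


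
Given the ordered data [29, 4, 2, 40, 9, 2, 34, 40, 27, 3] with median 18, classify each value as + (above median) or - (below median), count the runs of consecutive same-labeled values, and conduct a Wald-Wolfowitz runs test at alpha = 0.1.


Step 1: Compute median = 18; label A = above, B = below.
Labels in order: ABBABBAAAB  (n_A = 5, n_B = 5)
Step 2: Count runs R = 6.
Step 3: Under H0 (random ordering), E[R] = 2*n_A*n_B/(n_A+n_B) + 1 = 2*5*5/10 + 1 = 6.0000.
        Var[R] = 2*n_A*n_B*(2*n_A*n_B - n_A - n_B) / ((n_A+n_B)^2 * (n_A+n_B-1)) = 2000/900 = 2.2222.
        SD[R] = 1.4907.
Step 4: R = E[R], so z = 0 with no continuity correction.
Step 5: Two-sided p-value via normal approximation = 2*(1 - Phi(|z|)) = 1.000000.
Step 6: alpha = 0.1. fail to reject H0.

R = 6, z = 0.0000, p = 1.000000, fail to reject H0.


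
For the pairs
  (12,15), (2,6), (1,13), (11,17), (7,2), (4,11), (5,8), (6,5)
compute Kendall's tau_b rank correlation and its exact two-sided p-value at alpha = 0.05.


Step 1: Enumerate the 28 unordered pairs (i,j) with i<j and classify each by sign(x_j-x_i) * sign(y_j-y_i).
  (1,2):dx=-10,dy=-9->C; (1,3):dx=-11,dy=-2->C; (1,4):dx=-1,dy=+2->D; (1,5):dx=-5,dy=-13->C
  (1,6):dx=-8,dy=-4->C; (1,7):dx=-7,dy=-7->C; (1,8):dx=-6,dy=-10->C; (2,3):dx=-1,dy=+7->D
  (2,4):dx=+9,dy=+11->C; (2,5):dx=+5,dy=-4->D; (2,6):dx=+2,dy=+5->C; (2,7):dx=+3,dy=+2->C
  (2,8):dx=+4,dy=-1->D; (3,4):dx=+10,dy=+4->C; (3,5):dx=+6,dy=-11->D; (3,6):dx=+3,dy=-2->D
  (3,7):dx=+4,dy=-5->D; (3,8):dx=+5,dy=-8->D; (4,5):dx=-4,dy=-15->C; (4,6):dx=-7,dy=-6->C
  (4,7):dx=-6,dy=-9->C; (4,8):dx=-5,dy=-12->C; (5,6):dx=-3,dy=+9->D; (5,7):dx=-2,dy=+6->D
  (5,8):dx=-1,dy=+3->D; (6,7):dx=+1,dy=-3->D; (6,8):dx=+2,dy=-6->D; (7,8):dx=+1,dy=-3->D
Step 2: C = 14, D = 14, total pairs = 28.
Step 3: tau = (C - D)/(n(n-1)/2) = (14 - 14)/28 = 0.000000.
Step 4: Exact two-sided p-value (enumerate n! = 40320 permutations of y under H0): p = 1.000000.
Step 5: alpha = 0.05. fail to reject H0.

tau_b = 0.0000 (C=14, D=14), p = 1.000000, fail to reject H0.


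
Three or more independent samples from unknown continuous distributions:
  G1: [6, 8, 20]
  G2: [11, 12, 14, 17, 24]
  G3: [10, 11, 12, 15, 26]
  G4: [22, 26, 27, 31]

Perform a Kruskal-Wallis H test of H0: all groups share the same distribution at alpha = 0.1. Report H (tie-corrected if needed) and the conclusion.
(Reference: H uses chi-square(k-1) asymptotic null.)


Step 1: Combine all N = 17 observations and assign midranks.
sorted (value, group, rank): (6,G1,1), (8,G1,2), (10,G3,3), (11,G2,4.5), (11,G3,4.5), (12,G2,6.5), (12,G3,6.5), (14,G2,8), (15,G3,9), (17,G2,10), (20,G1,11), (22,G4,12), (24,G2,13), (26,G3,14.5), (26,G4,14.5), (27,G4,16), (31,G4,17)
Step 2: Sum ranks within each group.
R_1 = 14 (n_1 = 3)
R_2 = 42 (n_2 = 5)
R_3 = 37.5 (n_3 = 5)
R_4 = 59.5 (n_4 = 4)
Step 3: H = 12/(N(N+1)) * sum(R_i^2/n_i) - 3(N+1)
     = 12/(17*18) * (14^2/3 + 42^2/5 + 37.5^2/5 + 59.5^2/4) - 3*18
     = 0.039216 * 1584.45 - 54
     = 8.135131.
Step 4: Ties present; correction factor C = 1 - 18/(17^3 - 17) = 0.996324. Corrected H = 8.135131 / 0.996324 = 8.165150.
Step 5: Under H0, H ~ chi^2(3); p-value = 0.042719.
Step 6: alpha = 0.1. reject H0.

H = 8.1651, df = 3, p = 0.042719, reject H0.


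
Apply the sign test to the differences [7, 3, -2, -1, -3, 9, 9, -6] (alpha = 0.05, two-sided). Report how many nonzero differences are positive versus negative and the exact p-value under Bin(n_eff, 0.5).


Step 1: Discard zero differences. Original n = 8; n_eff = number of nonzero differences = 8.
Nonzero differences (with sign): +7, +3, -2, -1, -3, +9, +9, -6
Step 2: Count signs: positive = 4, negative = 4.
Step 3: Under H0: P(positive) = 0.5, so the number of positives S ~ Bin(8, 0.5).
Step 4: Two-sided exact p-value = sum of Bin(8,0.5) probabilities at or below the observed probability = 1.000000.
Step 5: alpha = 0.05. fail to reject H0.

n_eff = 8, pos = 4, neg = 4, p = 1.000000, fail to reject H0.


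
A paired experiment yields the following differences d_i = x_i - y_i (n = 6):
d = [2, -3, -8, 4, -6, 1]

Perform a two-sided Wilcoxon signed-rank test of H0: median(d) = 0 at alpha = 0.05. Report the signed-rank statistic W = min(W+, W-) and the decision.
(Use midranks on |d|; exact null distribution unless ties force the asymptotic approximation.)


Step 1: Drop any zero differences (none here) and take |d_i|.
|d| = [2, 3, 8, 4, 6, 1]
Step 2: Midrank |d_i| (ties get averaged ranks).
ranks: |2|->2, |3|->3, |8|->6, |4|->4, |6|->5, |1|->1
Step 3: Attach original signs; sum ranks with positive sign and with negative sign.
W+ = 2 + 4 + 1 = 7
W- = 3 + 6 + 5 = 14
(Check: W+ + W- = 21 should equal n(n+1)/2 = 21.)
Step 4: Test statistic W = min(W+, W-) = 7.
Step 5: No ties, so the exact null distribution over the 2^6 = 64 sign assignments gives the two-sided p-value = 0.562500.
Step 6: alpha = 0.05. fail to reject H0.

W+ = 7, W- = 14, W = min = 7, p = 0.562500, fail to reject H0.


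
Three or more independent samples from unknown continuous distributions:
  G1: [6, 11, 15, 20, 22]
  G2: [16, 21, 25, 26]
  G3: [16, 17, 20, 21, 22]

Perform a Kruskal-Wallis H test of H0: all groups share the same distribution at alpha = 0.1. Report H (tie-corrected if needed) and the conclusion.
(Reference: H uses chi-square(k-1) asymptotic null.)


Step 1: Combine all N = 14 observations and assign midranks.
sorted (value, group, rank): (6,G1,1), (11,G1,2), (15,G1,3), (16,G2,4.5), (16,G3,4.5), (17,G3,6), (20,G1,7.5), (20,G3,7.5), (21,G2,9.5), (21,G3,9.5), (22,G1,11.5), (22,G3,11.5), (25,G2,13), (26,G2,14)
Step 2: Sum ranks within each group.
R_1 = 25 (n_1 = 5)
R_2 = 41 (n_2 = 4)
R_3 = 39 (n_3 = 5)
Step 3: H = 12/(N(N+1)) * sum(R_i^2/n_i) - 3(N+1)
     = 12/(14*15) * (25^2/5 + 41^2/4 + 39^2/5) - 3*15
     = 0.057143 * 849.45 - 45
     = 3.540000.
Step 4: Ties present; correction factor C = 1 - 24/(14^3 - 14) = 0.991209. Corrected H = 3.540000 / 0.991209 = 3.571397.
Step 5: Under H0, H ~ chi^2(2); p-value = 0.167680.
Step 6: alpha = 0.1. fail to reject H0.

H = 3.5714, df = 2, p = 0.167680, fail to reject H0.


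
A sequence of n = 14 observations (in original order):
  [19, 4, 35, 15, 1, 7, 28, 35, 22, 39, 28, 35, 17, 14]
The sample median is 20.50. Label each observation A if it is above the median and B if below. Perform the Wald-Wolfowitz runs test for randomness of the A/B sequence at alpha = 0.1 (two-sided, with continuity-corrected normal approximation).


Step 1: Compute median = 20.50; label A = above, B = below.
Labels in order: BBABBBAAAAAABB  (n_A = 7, n_B = 7)
Step 2: Count runs R = 5.
Step 3: Under H0 (random ordering), E[R] = 2*n_A*n_B/(n_A+n_B) + 1 = 2*7*7/14 + 1 = 8.0000.
        Var[R] = 2*n_A*n_B*(2*n_A*n_B - n_A - n_B) / ((n_A+n_B)^2 * (n_A+n_B-1)) = 8232/2548 = 3.2308.
        SD[R] = 1.7974.
Step 4: Continuity-corrected z = (R + 0.5 - E[R]) / SD[R] = (5 + 0.5 - 8.0000) / 1.7974 = -1.3909.
Step 5: Two-sided p-value via normal approximation = 2*(1 - Phi(|z|)) = 0.164264.
Step 6: alpha = 0.1. fail to reject H0.

R = 5, z = -1.3909, p = 0.164264, fail to reject H0.


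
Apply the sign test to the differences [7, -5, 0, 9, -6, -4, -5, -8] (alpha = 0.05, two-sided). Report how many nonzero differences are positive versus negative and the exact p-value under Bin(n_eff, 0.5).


Step 1: Discard zero differences. Original n = 8; n_eff = number of nonzero differences = 7.
Nonzero differences (with sign): +7, -5, +9, -6, -4, -5, -8
Step 2: Count signs: positive = 2, negative = 5.
Step 3: Under H0: P(positive) = 0.5, so the number of positives S ~ Bin(7, 0.5).
Step 4: Two-sided exact p-value = sum of Bin(7,0.5) probabilities at or below the observed probability = 0.453125.
Step 5: alpha = 0.05. fail to reject H0.

n_eff = 7, pos = 2, neg = 5, p = 0.453125, fail to reject H0.


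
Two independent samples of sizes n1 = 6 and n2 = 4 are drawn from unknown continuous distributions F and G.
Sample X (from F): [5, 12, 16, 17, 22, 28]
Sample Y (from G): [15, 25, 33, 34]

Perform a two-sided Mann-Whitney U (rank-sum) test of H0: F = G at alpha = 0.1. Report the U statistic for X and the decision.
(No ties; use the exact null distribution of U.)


Step 1: Combine and sort all 10 observations; assign midranks.
sorted (value, group): (5,X), (12,X), (15,Y), (16,X), (17,X), (22,X), (25,Y), (28,X), (33,Y), (34,Y)
ranks: 5->1, 12->2, 15->3, 16->4, 17->5, 22->6, 25->7, 28->8, 33->9, 34->10
Step 2: Rank sum for X: R1 = 1 + 2 + 4 + 5 + 6 + 8 = 26.
Step 3: U_X = R1 - n1(n1+1)/2 = 26 - 6*7/2 = 26 - 21 = 5.
       U_Y = n1*n2 - U_X = 24 - 5 = 19.
Step 4: No ties, so the exact null distribution of U (based on enumerating the C(10,6) = 210 equally likely rank assignments) gives the two-sided p-value.
Step 5: p-value = 0.171429; compare to alpha = 0.1. fail to reject H0.

U_X = 5, p = 0.171429, fail to reject H0 at alpha = 0.1.


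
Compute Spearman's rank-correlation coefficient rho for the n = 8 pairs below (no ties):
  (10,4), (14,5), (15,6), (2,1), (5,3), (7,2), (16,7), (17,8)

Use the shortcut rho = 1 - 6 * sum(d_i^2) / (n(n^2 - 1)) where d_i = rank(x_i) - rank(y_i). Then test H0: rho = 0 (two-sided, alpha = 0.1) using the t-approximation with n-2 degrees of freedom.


Step 1: Rank x and y separately (midranks; no ties here).
rank(x): 10->4, 14->5, 15->6, 2->1, 5->2, 7->3, 16->7, 17->8
rank(y): 4->4, 5->5, 6->6, 1->1, 3->3, 2->2, 7->7, 8->8
Step 2: d_i = R_x(i) - R_y(i); compute d_i^2.
  (4-4)^2=0, (5-5)^2=0, (6-6)^2=0, (1-1)^2=0, (2-3)^2=1, (3-2)^2=1, (7-7)^2=0, (8-8)^2=0
sum(d^2) = 2.
Step 3: rho = 1 - 6*2 / (8*(8^2 - 1)) = 1 - 12/504 = 0.976190.
Step 4: Under H0, t = rho * sqrt((n-2)/(1-rho^2)) = 11.0235 ~ t(6).
Step 5: Two-sided p-value from the t-distribution with 6 df = 0.000033.
Step 6: alpha = 0.1. reject H0.

rho = 0.9762, p = 0.000033, reject H0 at alpha = 0.1.


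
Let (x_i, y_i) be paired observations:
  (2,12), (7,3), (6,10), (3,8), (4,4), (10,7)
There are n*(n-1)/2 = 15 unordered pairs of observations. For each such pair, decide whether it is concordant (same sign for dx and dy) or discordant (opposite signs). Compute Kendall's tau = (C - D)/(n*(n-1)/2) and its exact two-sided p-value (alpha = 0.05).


Step 1: Enumerate the 15 unordered pairs (i,j) with i<j and classify each by sign(x_j-x_i) * sign(y_j-y_i).
  (1,2):dx=+5,dy=-9->D; (1,3):dx=+4,dy=-2->D; (1,4):dx=+1,dy=-4->D; (1,5):dx=+2,dy=-8->D
  (1,6):dx=+8,dy=-5->D; (2,3):dx=-1,dy=+7->D; (2,4):dx=-4,dy=+5->D; (2,5):dx=-3,dy=+1->D
  (2,6):dx=+3,dy=+4->C; (3,4):dx=-3,dy=-2->C; (3,5):dx=-2,dy=-6->C; (3,6):dx=+4,dy=-3->D
  (4,5):dx=+1,dy=-4->D; (4,6):dx=+7,dy=-1->D; (5,6):dx=+6,dy=+3->C
Step 2: C = 4, D = 11, total pairs = 15.
Step 3: tau = (C - D)/(n(n-1)/2) = (4 - 11)/15 = -0.466667.
Step 4: Exact two-sided p-value (enumerate n! = 720 permutations of y under H0): p = 0.272222.
Step 5: alpha = 0.05. fail to reject H0.

tau_b = -0.4667 (C=4, D=11), p = 0.272222, fail to reject H0.


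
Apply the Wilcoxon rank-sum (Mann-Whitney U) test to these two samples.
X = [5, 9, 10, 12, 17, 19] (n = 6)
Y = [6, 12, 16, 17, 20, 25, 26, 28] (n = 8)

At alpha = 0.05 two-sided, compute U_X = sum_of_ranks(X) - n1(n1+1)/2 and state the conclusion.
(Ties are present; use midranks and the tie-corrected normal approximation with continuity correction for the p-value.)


Step 1: Combine and sort all 14 observations; assign midranks.
sorted (value, group): (5,X), (6,Y), (9,X), (10,X), (12,X), (12,Y), (16,Y), (17,X), (17,Y), (19,X), (20,Y), (25,Y), (26,Y), (28,Y)
ranks: 5->1, 6->2, 9->3, 10->4, 12->5.5, 12->5.5, 16->7, 17->8.5, 17->8.5, 19->10, 20->11, 25->12, 26->13, 28->14
Step 2: Rank sum for X: R1 = 1 + 3 + 4 + 5.5 + 8.5 + 10 = 32.
Step 3: U_X = R1 - n1(n1+1)/2 = 32 - 6*7/2 = 32 - 21 = 11.
       U_Y = n1*n2 - U_X = 48 - 11 = 37.
Step 4: Ties are present, so use the tie-corrected normal approximation (with continuity correction) for the p-value.
Step 5: p-value = 0.105813; compare to alpha = 0.05. fail to reject H0.

U_X = 11, p = 0.105813, fail to reject H0 at alpha = 0.05.


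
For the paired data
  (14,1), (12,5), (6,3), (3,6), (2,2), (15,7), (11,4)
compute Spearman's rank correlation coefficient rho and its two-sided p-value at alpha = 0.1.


Step 1: Rank x and y separately (midranks; no ties here).
rank(x): 14->6, 12->5, 6->3, 3->2, 2->1, 15->7, 11->4
rank(y): 1->1, 5->5, 3->3, 6->6, 2->2, 7->7, 4->4
Step 2: d_i = R_x(i) - R_y(i); compute d_i^2.
  (6-1)^2=25, (5-5)^2=0, (3-3)^2=0, (2-6)^2=16, (1-2)^2=1, (7-7)^2=0, (4-4)^2=0
sum(d^2) = 42.
Step 3: rho = 1 - 6*42 / (7*(7^2 - 1)) = 1 - 252/336 = 0.250000.
Step 4: Under H0, t = rho * sqrt((n-2)/(1-rho^2)) = 0.5774 ~ t(5).
Step 5: Two-sided p-value from the t-distribution with 5 df = 0.588724.
Step 6: alpha = 0.1. fail to reject H0.

rho = 0.2500, p = 0.588724, fail to reject H0 at alpha = 0.1.


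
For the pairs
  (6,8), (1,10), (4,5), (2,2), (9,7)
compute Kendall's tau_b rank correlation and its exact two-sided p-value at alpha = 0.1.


Step 1: Enumerate the 10 unordered pairs (i,j) with i<j and classify each by sign(x_j-x_i) * sign(y_j-y_i).
  (1,2):dx=-5,dy=+2->D; (1,3):dx=-2,dy=-3->C; (1,4):dx=-4,dy=-6->C; (1,5):dx=+3,dy=-1->D
  (2,3):dx=+3,dy=-5->D; (2,4):dx=+1,dy=-8->D; (2,5):dx=+8,dy=-3->D; (3,4):dx=-2,dy=-3->C
  (3,5):dx=+5,dy=+2->C; (4,5):dx=+7,dy=+5->C
Step 2: C = 5, D = 5, total pairs = 10.
Step 3: tau = (C - D)/(n(n-1)/2) = (5 - 5)/10 = 0.000000.
Step 4: Exact two-sided p-value (enumerate n! = 120 permutations of y under H0): p = 1.000000.
Step 5: alpha = 0.1. fail to reject H0.

tau_b = 0.0000 (C=5, D=5), p = 1.000000, fail to reject H0.


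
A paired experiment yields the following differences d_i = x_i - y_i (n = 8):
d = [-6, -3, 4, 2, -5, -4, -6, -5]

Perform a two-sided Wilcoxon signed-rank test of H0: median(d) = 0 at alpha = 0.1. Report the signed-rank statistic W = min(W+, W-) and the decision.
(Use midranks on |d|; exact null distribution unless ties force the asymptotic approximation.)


Step 1: Drop any zero differences (none here) and take |d_i|.
|d| = [6, 3, 4, 2, 5, 4, 6, 5]
Step 2: Midrank |d_i| (ties get averaged ranks).
ranks: |6|->7.5, |3|->2, |4|->3.5, |2|->1, |5|->5.5, |4|->3.5, |6|->7.5, |5|->5.5
Step 3: Attach original signs; sum ranks with positive sign and with negative sign.
W+ = 3.5 + 1 = 4.5
W- = 7.5 + 2 + 5.5 + 3.5 + 7.5 + 5.5 = 31.5
(Check: W+ + W- = 36 should equal n(n+1)/2 = 36.)
Step 4: Test statistic W = min(W+, W-) = 4.5.
Step 5: Ties in |d|, so use the tie-corrected normal approximation.
        E[W] = n(n+1)/4 = 8*9/4 = 18.
        Tie groups: |d|=4 (t=2), |d|=5 (t=2), |d|=6 (t=2); sum(t^3 - t) = 18.
        Var[W] = n(n+1)(2n+1)/24 - sum(t^3-t)/48 = 1224/24 - 18/48 = 50.625.
        z = (W - E[W]) / sqrt(Var[W]) = (4.5 - 18) / 7.1151 = -1.8974.
        Two-sided p = 2*Phi(z) = 0.057780.
Step 6: alpha = 0.1. reject H0.

W+ = 4.5, W- = 31.5, W = min = 4.5, p = 0.057780, reject H0.


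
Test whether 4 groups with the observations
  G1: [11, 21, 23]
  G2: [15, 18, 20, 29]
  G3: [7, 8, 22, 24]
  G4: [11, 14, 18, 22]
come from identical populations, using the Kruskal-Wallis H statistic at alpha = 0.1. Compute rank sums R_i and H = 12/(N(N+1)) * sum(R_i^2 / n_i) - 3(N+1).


Step 1: Combine all N = 15 observations and assign midranks.
sorted (value, group, rank): (7,G3,1), (8,G3,2), (11,G1,3.5), (11,G4,3.5), (14,G4,5), (15,G2,6), (18,G2,7.5), (18,G4,7.5), (20,G2,9), (21,G1,10), (22,G3,11.5), (22,G4,11.5), (23,G1,13), (24,G3,14), (29,G2,15)
Step 2: Sum ranks within each group.
R_1 = 26.5 (n_1 = 3)
R_2 = 37.5 (n_2 = 4)
R_3 = 28.5 (n_3 = 4)
R_4 = 27.5 (n_4 = 4)
Step 3: H = 12/(N(N+1)) * sum(R_i^2/n_i) - 3(N+1)
     = 12/(15*16) * (26.5^2/3 + 37.5^2/4 + 28.5^2/4 + 27.5^2/4) - 3*16
     = 0.050000 * 977.771 - 48
     = 0.888542.
Step 4: Ties present; correction factor C = 1 - 18/(15^3 - 15) = 0.994643. Corrected H = 0.888542 / 0.994643 = 0.893327.
Step 5: Under H0, H ~ chi^2(3); p-value = 0.827038.
Step 6: alpha = 0.1. fail to reject H0.

H = 0.8933, df = 3, p = 0.827038, fail to reject H0.


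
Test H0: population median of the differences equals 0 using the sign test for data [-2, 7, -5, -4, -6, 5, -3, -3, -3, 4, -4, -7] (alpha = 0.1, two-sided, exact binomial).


Step 1: Discard zero differences. Original n = 12; n_eff = number of nonzero differences = 12.
Nonzero differences (with sign): -2, +7, -5, -4, -6, +5, -3, -3, -3, +4, -4, -7
Step 2: Count signs: positive = 3, negative = 9.
Step 3: Under H0: P(positive) = 0.5, so the number of positives S ~ Bin(12, 0.5).
Step 4: Two-sided exact p-value = sum of Bin(12,0.5) probabilities at or below the observed probability = 0.145996.
Step 5: alpha = 0.1. fail to reject H0.

n_eff = 12, pos = 3, neg = 9, p = 0.145996, fail to reject H0.


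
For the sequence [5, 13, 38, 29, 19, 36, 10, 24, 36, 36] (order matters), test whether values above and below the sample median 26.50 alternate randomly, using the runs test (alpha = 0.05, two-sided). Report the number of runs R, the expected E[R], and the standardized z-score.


Step 1: Compute median = 26.50; label A = above, B = below.
Labels in order: BBAABABBAA  (n_A = 5, n_B = 5)
Step 2: Count runs R = 6.
Step 3: Under H0 (random ordering), E[R] = 2*n_A*n_B/(n_A+n_B) + 1 = 2*5*5/10 + 1 = 6.0000.
        Var[R] = 2*n_A*n_B*(2*n_A*n_B - n_A - n_B) / ((n_A+n_B)^2 * (n_A+n_B-1)) = 2000/900 = 2.2222.
        SD[R] = 1.4907.
Step 4: R = E[R], so z = 0 with no continuity correction.
Step 5: Two-sided p-value via normal approximation = 2*(1 - Phi(|z|)) = 1.000000.
Step 6: alpha = 0.05. fail to reject H0.

R = 6, z = 0.0000, p = 1.000000, fail to reject H0.


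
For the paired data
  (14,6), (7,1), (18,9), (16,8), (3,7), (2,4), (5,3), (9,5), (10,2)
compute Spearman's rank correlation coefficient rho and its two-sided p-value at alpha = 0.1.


Step 1: Rank x and y separately (midranks; no ties here).
rank(x): 14->7, 7->4, 18->9, 16->8, 3->2, 2->1, 5->3, 9->5, 10->6
rank(y): 6->6, 1->1, 9->9, 8->8, 7->7, 4->4, 3->3, 5->5, 2->2
Step 2: d_i = R_x(i) - R_y(i); compute d_i^2.
  (7-6)^2=1, (4-1)^2=9, (9-9)^2=0, (8-8)^2=0, (2-7)^2=25, (1-4)^2=9, (3-3)^2=0, (5-5)^2=0, (6-2)^2=16
sum(d^2) = 60.
Step 3: rho = 1 - 6*60 / (9*(9^2 - 1)) = 1 - 360/720 = 0.500000.
Step 4: Under H0, t = rho * sqrt((n-2)/(1-rho^2)) = 1.5275 ~ t(7).
Step 5: Two-sided p-value from the t-distribution with 7 df = 0.170471.
Step 6: alpha = 0.1. fail to reject H0.

rho = 0.5000, p = 0.170471, fail to reject H0 at alpha = 0.1.


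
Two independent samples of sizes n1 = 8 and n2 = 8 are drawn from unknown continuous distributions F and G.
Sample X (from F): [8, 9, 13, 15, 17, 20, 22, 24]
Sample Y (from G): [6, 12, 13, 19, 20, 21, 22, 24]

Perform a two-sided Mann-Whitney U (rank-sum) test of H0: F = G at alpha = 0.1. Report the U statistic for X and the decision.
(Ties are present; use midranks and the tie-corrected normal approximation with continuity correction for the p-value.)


Step 1: Combine and sort all 16 observations; assign midranks.
sorted (value, group): (6,Y), (8,X), (9,X), (12,Y), (13,X), (13,Y), (15,X), (17,X), (19,Y), (20,X), (20,Y), (21,Y), (22,X), (22,Y), (24,X), (24,Y)
ranks: 6->1, 8->2, 9->3, 12->4, 13->5.5, 13->5.5, 15->7, 17->8, 19->9, 20->10.5, 20->10.5, 21->12, 22->13.5, 22->13.5, 24->15.5, 24->15.5
Step 2: Rank sum for X: R1 = 2 + 3 + 5.5 + 7 + 8 + 10.5 + 13.5 + 15.5 = 65.
Step 3: U_X = R1 - n1(n1+1)/2 = 65 - 8*9/2 = 65 - 36 = 29.
       U_Y = n1*n2 - U_X = 64 - 29 = 35.
Step 4: Ties are present, so use the tie-corrected normal approximation (with continuity correction) for the p-value.
Step 5: p-value = 0.792298; compare to alpha = 0.1. fail to reject H0.

U_X = 29, p = 0.792298, fail to reject H0 at alpha = 0.1.


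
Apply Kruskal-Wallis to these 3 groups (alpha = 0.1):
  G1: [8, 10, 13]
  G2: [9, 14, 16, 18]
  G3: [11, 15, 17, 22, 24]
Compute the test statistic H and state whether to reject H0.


Step 1: Combine all N = 12 observations and assign midranks.
sorted (value, group, rank): (8,G1,1), (9,G2,2), (10,G1,3), (11,G3,4), (13,G1,5), (14,G2,6), (15,G3,7), (16,G2,8), (17,G3,9), (18,G2,10), (22,G3,11), (24,G3,12)
Step 2: Sum ranks within each group.
R_1 = 9 (n_1 = 3)
R_2 = 26 (n_2 = 4)
R_3 = 43 (n_3 = 5)
Step 3: H = 12/(N(N+1)) * sum(R_i^2/n_i) - 3(N+1)
     = 12/(12*13) * (9^2/3 + 26^2/4 + 43^2/5) - 3*13
     = 0.076923 * 565.8 - 39
     = 4.523077.
Step 4: No ties, so H is used without correction.
Step 5: Under H0, H ~ chi^2(2); p-value = 0.104190.
Step 6: alpha = 0.1. fail to reject H0.

H = 4.5231, df = 2, p = 0.104190, fail to reject H0.


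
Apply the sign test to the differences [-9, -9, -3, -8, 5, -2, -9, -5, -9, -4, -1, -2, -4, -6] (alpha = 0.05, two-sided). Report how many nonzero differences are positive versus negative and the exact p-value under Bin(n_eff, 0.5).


Step 1: Discard zero differences. Original n = 14; n_eff = number of nonzero differences = 14.
Nonzero differences (with sign): -9, -9, -3, -8, +5, -2, -9, -5, -9, -4, -1, -2, -4, -6
Step 2: Count signs: positive = 1, negative = 13.
Step 3: Under H0: P(positive) = 0.5, so the number of positives S ~ Bin(14, 0.5).
Step 4: Two-sided exact p-value = sum of Bin(14,0.5) probabilities at or below the observed probability = 0.001831.
Step 5: alpha = 0.05. reject H0.

n_eff = 14, pos = 1, neg = 13, p = 0.001831, reject H0.


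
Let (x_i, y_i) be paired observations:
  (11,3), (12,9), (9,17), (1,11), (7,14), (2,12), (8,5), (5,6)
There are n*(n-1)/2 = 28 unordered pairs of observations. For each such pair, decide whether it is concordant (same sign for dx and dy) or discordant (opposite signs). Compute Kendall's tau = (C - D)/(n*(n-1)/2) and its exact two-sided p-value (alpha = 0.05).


Step 1: Enumerate the 28 unordered pairs (i,j) with i<j and classify each by sign(x_j-x_i) * sign(y_j-y_i).
  (1,2):dx=+1,dy=+6->C; (1,3):dx=-2,dy=+14->D; (1,4):dx=-10,dy=+8->D; (1,5):dx=-4,dy=+11->D
  (1,6):dx=-9,dy=+9->D; (1,7):dx=-3,dy=+2->D; (1,8):dx=-6,dy=+3->D; (2,3):dx=-3,dy=+8->D
  (2,4):dx=-11,dy=+2->D; (2,5):dx=-5,dy=+5->D; (2,6):dx=-10,dy=+3->D; (2,7):dx=-4,dy=-4->C
  (2,8):dx=-7,dy=-3->C; (3,4):dx=-8,dy=-6->C; (3,5):dx=-2,dy=-3->C; (3,6):dx=-7,dy=-5->C
  (3,7):dx=-1,dy=-12->C; (3,8):dx=-4,dy=-11->C; (4,5):dx=+6,dy=+3->C; (4,6):dx=+1,dy=+1->C
  (4,7):dx=+7,dy=-6->D; (4,8):dx=+4,dy=-5->D; (5,6):dx=-5,dy=-2->C; (5,7):dx=+1,dy=-9->D
  (5,8):dx=-2,dy=-8->C; (6,7):dx=+6,dy=-7->D; (6,8):dx=+3,dy=-6->D; (7,8):dx=-3,dy=+1->D
Step 2: C = 12, D = 16, total pairs = 28.
Step 3: tau = (C - D)/(n(n-1)/2) = (12 - 16)/28 = -0.142857.
Step 4: Exact two-sided p-value (enumerate n! = 40320 permutations of y under H0): p = 0.719544.
Step 5: alpha = 0.05. fail to reject H0.

tau_b = -0.1429 (C=12, D=16), p = 0.719544, fail to reject H0.


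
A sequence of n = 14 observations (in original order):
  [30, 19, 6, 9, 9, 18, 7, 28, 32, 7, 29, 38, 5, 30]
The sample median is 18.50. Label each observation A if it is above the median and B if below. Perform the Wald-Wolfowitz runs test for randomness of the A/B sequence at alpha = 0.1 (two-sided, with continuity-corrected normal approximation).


Step 1: Compute median = 18.50; label A = above, B = below.
Labels in order: AABBBBBAABAABA  (n_A = 7, n_B = 7)
Step 2: Count runs R = 7.
Step 3: Under H0 (random ordering), E[R] = 2*n_A*n_B/(n_A+n_B) + 1 = 2*7*7/14 + 1 = 8.0000.
        Var[R] = 2*n_A*n_B*(2*n_A*n_B - n_A - n_B) / ((n_A+n_B)^2 * (n_A+n_B-1)) = 8232/2548 = 3.2308.
        SD[R] = 1.7974.
Step 4: Continuity-corrected z = (R + 0.5 - E[R]) / SD[R] = (7 + 0.5 - 8.0000) / 1.7974 = -0.2782.
Step 5: Two-sided p-value via normal approximation = 2*(1 - Phi(|z|)) = 0.780879.
Step 6: alpha = 0.1. fail to reject H0.

R = 7, z = -0.2782, p = 0.780879, fail to reject H0.


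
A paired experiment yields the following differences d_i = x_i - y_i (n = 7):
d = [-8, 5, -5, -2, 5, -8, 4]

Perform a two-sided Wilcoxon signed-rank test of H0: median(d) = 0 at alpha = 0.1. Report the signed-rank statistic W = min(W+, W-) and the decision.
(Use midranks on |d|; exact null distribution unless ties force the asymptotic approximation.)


Step 1: Drop any zero differences (none here) and take |d_i|.
|d| = [8, 5, 5, 2, 5, 8, 4]
Step 2: Midrank |d_i| (ties get averaged ranks).
ranks: |8|->6.5, |5|->4, |5|->4, |2|->1, |5|->4, |8|->6.5, |4|->2
Step 3: Attach original signs; sum ranks with positive sign and with negative sign.
W+ = 4 + 4 + 2 = 10
W- = 6.5 + 4 + 1 + 6.5 = 18
(Check: W+ + W- = 28 should equal n(n+1)/2 = 28.)
Step 4: Test statistic W = min(W+, W-) = 10.
Step 5: Ties in |d|, so use the tie-corrected normal approximation.
        E[W] = n(n+1)/4 = 7*8/4 = 14.
        Tie groups: |d|=5 (t=3), |d|=8 (t=2); sum(t^3 - t) = 30.
        Var[W] = n(n+1)(2n+1)/24 - sum(t^3-t)/48 = 840/24 - 30/48 = 34.375.
        z = (W - E[W]) / sqrt(Var[W]) = (10 - 14) / 5.8630 = -0.6822.
        Two-sided p = 2*Phi(z) = 0.495086.
Step 6: alpha = 0.1. fail to reject H0.

W+ = 10, W- = 18, W = min = 10, p = 0.495086, fail to reject H0.


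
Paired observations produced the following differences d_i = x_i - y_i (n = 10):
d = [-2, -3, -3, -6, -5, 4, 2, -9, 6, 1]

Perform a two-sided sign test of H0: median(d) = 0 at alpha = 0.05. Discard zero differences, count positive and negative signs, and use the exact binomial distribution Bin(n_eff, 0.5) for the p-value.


Step 1: Discard zero differences. Original n = 10; n_eff = number of nonzero differences = 10.
Nonzero differences (with sign): -2, -3, -3, -6, -5, +4, +2, -9, +6, +1
Step 2: Count signs: positive = 4, negative = 6.
Step 3: Under H0: P(positive) = 0.5, so the number of positives S ~ Bin(10, 0.5).
Step 4: Two-sided exact p-value = sum of Bin(10,0.5) probabilities at or below the observed probability = 0.753906.
Step 5: alpha = 0.05. fail to reject H0.

n_eff = 10, pos = 4, neg = 6, p = 0.753906, fail to reject H0.


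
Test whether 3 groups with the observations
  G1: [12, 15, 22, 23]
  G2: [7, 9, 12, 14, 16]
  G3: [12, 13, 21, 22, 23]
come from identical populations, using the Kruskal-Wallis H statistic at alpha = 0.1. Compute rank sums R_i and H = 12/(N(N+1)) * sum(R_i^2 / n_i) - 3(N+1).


Step 1: Combine all N = 14 observations and assign midranks.
sorted (value, group, rank): (7,G2,1), (9,G2,2), (12,G1,4), (12,G2,4), (12,G3,4), (13,G3,6), (14,G2,7), (15,G1,8), (16,G2,9), (21,G3,10), (22,G1,11.5), (22,G3,11.5), (23,G1,13.5), (23,G3,13.5)
Step 2: Sum ranks within each group.
R_1 = 37 (n_1 = 4)
R_2 = 23 (n_2 = 5)
R_3 = 45 (n_3 = 5)
Step 3: H = 12/(N(N+1)) * sum(R_i^2/n_i) - 3(N+1)
     = 12/(14*15) * (37^2/4 + 23^2/5 + 45^2/5) - 3*15
     = 0.057143 * 853.05 - 45
     = 3.745714.
Step 4: Ties present; correction factor C = 1 - 36/(14^3 - 14) = 0.986813. Corrected H = 3.745714 / 0.986813 = 3.795768.
Step 5: Under H0, H ~ chi^2(2); p-value = 0.149885.
Step 6: alpha = 0.1. fail to reject H0.

H = 3.7958, df = 2, p = 0.149885, fail to reject H0.
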